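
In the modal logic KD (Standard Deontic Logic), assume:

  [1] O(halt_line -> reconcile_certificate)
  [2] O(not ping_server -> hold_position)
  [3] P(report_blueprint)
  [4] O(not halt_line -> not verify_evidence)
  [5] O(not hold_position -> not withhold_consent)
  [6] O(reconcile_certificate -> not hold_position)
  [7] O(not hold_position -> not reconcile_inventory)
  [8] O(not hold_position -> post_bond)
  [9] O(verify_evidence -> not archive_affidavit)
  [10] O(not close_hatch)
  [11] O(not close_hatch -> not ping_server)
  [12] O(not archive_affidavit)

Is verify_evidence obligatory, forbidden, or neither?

Forbidden

Premise 10 states O(not close_hatch) outright.
With premise 11, O(not close_hatch -> not ping_server), the K-axiom yields O(not ping_server).
Premise 2 is O(not ping_server -> hold_position); since O(not ping_server), deontic closure gives O(hold_position).
Premise 6, O(reconcile_certificate -> not hold_position), contraposes to O(hold_position -> not reconcile_certificate); with O(hold_position) we get O(not reconcile_certificate).
Premise 1 is O(halt_line -> reconcile_certificate); contrapositively O(not reconcile_certificate -> not halt_line). Since O(not reconcile_certificate) holds, K gives O(not halt_line).
Premise 4 is O(not halt_line -> not verify_evidence); since O(not halt_line), deontic closure gives O(not verify_evidence).
Premises 3, 5, 7, 8, 9, 12 do not contribute to this derivation.
Thus O(not verify_evidence), which is F(verify_evidence): verify_evidence is forbidden.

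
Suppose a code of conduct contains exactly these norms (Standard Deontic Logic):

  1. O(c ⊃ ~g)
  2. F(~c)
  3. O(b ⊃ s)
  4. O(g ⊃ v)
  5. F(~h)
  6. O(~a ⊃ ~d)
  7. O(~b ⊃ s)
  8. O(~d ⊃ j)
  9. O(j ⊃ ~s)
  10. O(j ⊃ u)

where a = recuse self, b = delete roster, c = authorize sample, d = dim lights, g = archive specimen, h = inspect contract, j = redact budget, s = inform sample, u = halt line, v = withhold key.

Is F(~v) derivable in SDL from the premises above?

No

Premise 4 is O(g ⊃ v), but O(g) is not derivable from the premises, so it does not yield O(v).
No other premise forces O(v). An ideal world satisfying every premise can still have ~v true, so F(~v) is not derivable.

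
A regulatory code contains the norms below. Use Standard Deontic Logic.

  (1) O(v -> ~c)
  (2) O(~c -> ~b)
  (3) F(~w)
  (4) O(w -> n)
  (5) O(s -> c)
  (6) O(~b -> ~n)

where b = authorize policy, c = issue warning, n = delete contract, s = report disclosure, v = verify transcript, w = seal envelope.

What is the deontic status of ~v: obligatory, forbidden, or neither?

Obligatory

F(~w) at premise 3 means O(w).
With premise 4, O(w -> n), the K-axiom yields O(n).
Premise 6, O(~b -> ~n), contraposes to O(n -> b); with O(n) we get O(b).
Premise 2 is O(~c -> ~b); contrapositively O(b -> c). Since O(b) holds, K gives O(c).
Premise 1, O(v -> ~c), contraposes to O(c -> ~v); with O(c) we get O(~v).
Premise 5 does not contribute to this derivation.
Hence ~v is obligatory.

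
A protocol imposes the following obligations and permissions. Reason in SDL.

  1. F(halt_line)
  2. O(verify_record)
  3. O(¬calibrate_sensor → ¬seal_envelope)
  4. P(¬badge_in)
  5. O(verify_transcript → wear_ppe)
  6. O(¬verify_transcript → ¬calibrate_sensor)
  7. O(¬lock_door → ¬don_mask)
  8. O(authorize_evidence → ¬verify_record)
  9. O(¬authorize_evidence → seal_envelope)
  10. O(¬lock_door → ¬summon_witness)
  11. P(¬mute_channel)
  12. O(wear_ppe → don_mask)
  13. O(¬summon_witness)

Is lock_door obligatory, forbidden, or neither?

From premise 2 we have O(verify_record).
Premise 8 is O(authorize_evidence → ¬verify_record); contrapositively O(verify_record → ¬authorize_evidence). Since O(verify_record) holds, K gives O(¬authorize_evidence).
Applying K to premise 9 (O(¬authorize_evidence → seal_envelope)) and O(¬authorize_evidence) yields O(seal_envelope).
The contrapositive of premise 3 (O(¬calibrate_sensor → ¬seal_envelope)) is O(seal_envelope → calibrate_sensor), and O(seal_envelope) is already established, so O(calibrate_sensor).
The contrapositive of premise 6 (O(¬verify_transcript → ¬calibrate_sensor)) is O(calibrate_sensor → verify_transcript), and O(calibrate_sensor) is already established, so O(verify_transcript).
With premise 5, O(verify_transcript → wear_ppe), the K-axiom yields O(wear_ppe).
With premise 12, O(wear_ppe → don_mask), the K-axiom yields O(don_mask).
Premise 7, O(¬lock_door → ¬don_mask), contraposes to O(don_mask → lock_door); with O(don_mask) we get O(lock_door).
Premises 1, 4, 10, 11, 13 do not contribute to this derivation.
Hence lock_door is obligatory.

Obligatory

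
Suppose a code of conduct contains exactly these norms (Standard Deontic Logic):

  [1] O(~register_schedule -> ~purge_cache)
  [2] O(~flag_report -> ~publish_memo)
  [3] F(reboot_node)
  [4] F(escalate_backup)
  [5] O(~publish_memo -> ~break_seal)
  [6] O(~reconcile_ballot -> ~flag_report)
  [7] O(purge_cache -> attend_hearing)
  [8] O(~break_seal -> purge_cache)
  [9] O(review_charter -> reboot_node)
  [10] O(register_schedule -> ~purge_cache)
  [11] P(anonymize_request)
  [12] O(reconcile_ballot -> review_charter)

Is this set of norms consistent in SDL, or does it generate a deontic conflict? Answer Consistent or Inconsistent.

By case analysis on register_schedule: premise 10 gives O(register_schedule -> ~purge_cache) and premise 1 gives O(~register_schedule -> ~purge_cache), so O(~purge_cache) either way.
The contrapositive of premise 8 (O(~break_seal -> purge_cache)) is O(~purge_cache -> break_seal), and O(~purge_cache) is already established, so O(break_seal).
Premise 5 is O(~publish_memo -> ~break_seal); contrapositively O(break_seal -> publish_memo). Since O(break_seal) holds, K gives O(publish_memo).
Premise 2 is O(~flag_report -> ~publish_memo); contrapositively O(publish_memo -> flag_report). Since O(publish_memo) holds, K gives O(flag_report).
Premise 6, O(~reconcile_ballot -> ~flag_report), contraposes to O(flag_report -> reconcile_ballot); with O(flag_report) we get O(reconcile_ballot).
With premise 12, O(reconcile_ballot -> review_charter), the K-axiom yields O(review_charter).
Premise 9 is O(review_charter -> reboot_node); since O(review_charter), deontic closure gives O(reboot_node).
Yet premise 3 is F(reboot_node), i.e. O(~reboot_node).
We now have both O(reboot_node) and O(~reboot_node) — reboot_node is simultaneously obligatory and forbidden, violating the D-axiom.

Inconsistent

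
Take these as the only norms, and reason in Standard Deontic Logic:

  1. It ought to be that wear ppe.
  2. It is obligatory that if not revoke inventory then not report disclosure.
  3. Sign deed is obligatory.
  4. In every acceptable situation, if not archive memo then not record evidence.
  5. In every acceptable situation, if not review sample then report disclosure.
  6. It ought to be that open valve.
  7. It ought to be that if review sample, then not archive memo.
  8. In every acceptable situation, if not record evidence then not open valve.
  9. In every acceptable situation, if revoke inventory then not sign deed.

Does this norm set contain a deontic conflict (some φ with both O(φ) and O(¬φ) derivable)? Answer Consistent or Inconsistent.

Premise 6 states O(open_valve) outright.
Premise 8 is O(¬record_evidence → ¬open_valve); contrapositively O(open_valve → record_evidence). Since O(open_valve) holds, K gives O(record_evidence).
Premise 4, O(¬archive_memo → ¬record_evidence), contraposes to O(record_evidence → archive_memo); with O(record_evidence) we get O(archive_memo).
Premise 7, O(review_sample → ¬archive_memo), contraposes to O(archive_memo → ¬review_sample); with O(archive_memo) we get O(¬review_sample).
From O(¬review_sample) and premise 5, O(¬review_sample → report_disclosure), we obtain O(report_disclosure).
The contrapositive of premise 2 (O(¬revoke_inventory → ¬report_disclosure)) is O(report_disclosure → revoke_inventory), and O(report_disclosure) is already established, so O(revoke_inventory).
With premise 9, O(revoke_inventory → ¬sign_deed), the K-axiom yields O(¬sign_deed).
But premise 3 directly asserts O(sign_deed).
We now have both O(¬sign_deed) and O(sign_deed) — sign_deed is simultaneously obligatory and forbidden, violating the D-axiom.

Inconsistent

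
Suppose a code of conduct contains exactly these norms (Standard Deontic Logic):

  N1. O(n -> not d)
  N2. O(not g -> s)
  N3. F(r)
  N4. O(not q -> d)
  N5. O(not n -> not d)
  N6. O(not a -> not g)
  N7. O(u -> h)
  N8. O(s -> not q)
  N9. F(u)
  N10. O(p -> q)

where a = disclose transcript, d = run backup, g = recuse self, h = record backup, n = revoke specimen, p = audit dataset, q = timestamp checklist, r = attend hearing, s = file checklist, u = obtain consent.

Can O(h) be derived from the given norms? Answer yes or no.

No

Premise 7 is O(u -> h), but O(u) is not derivable from the premises, so it does not yield O(h).
No other premise forces O(h). An ideal world satisfying every premise can still have h false, so O(h) is not derivable.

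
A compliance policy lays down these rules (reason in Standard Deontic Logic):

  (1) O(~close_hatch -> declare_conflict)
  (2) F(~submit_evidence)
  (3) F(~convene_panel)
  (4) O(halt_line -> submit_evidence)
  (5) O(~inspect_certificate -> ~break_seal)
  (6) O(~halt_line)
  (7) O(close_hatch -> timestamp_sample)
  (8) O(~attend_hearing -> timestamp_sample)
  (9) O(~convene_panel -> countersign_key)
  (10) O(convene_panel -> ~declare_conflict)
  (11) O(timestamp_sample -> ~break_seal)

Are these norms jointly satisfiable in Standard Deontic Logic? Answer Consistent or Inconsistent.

Consistent

Premise 4 is O(halt_line -> submit_evidence); even if O(submit_evidence) held, inferring O(halt_line) would be affirming the consequent — invalid.
So O(halt_line) is not derivable, and the apparent clash with O(~halt_line) does not arise.
A world satisfying every obligation exists (e.g. attend_hearing=false, break_seal=false, close_hatch=true, convene_panel=true, countersign_key=false, declare_conflict=false, halt_line=false, inspect_certificate=false, submit_evidence=true, timestamp_sample=true); no atom is both obligatory and forbidden, so the set is consistent.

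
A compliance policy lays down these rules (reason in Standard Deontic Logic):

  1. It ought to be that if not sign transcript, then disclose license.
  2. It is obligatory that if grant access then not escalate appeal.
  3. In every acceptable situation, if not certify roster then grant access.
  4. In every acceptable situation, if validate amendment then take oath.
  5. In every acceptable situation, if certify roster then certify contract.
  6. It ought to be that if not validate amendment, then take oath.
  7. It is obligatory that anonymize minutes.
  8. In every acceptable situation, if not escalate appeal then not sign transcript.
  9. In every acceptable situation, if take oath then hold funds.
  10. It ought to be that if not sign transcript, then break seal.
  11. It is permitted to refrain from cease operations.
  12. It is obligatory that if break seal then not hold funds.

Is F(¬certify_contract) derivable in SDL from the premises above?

Yes

Premises 6 and 4 cover both cases: O(¬validate_amendment → take_oath) and O(validate_amendment → take_oath). Since ¬validate_amendment ∨ validate_amendment is a tautology, O(take_oath) follows.
Premise 9 is O(take_oath → hold_funds); since O(take_oath), deontic closure gives O(hold_funds).
Premise 12, O(break_seal → ¬hold_funds), contraposes to O(hold_funds → ¬break_seal); with O(hold_funds) we get O(¬break_seal).
Premise 10, O(¬sign_transcript → break_seal), contraposes to O(¬break_seal → sign_transcript); with O(¬break_seal) we get O(sign_transcript).
Premise 8, O(¬escalate_appeal → ¬sign_transcript), contraposes to O(sign_transcript → escalate_appeal); with O(sign_transcript) we get O(escalate_appeal).
The contrapositive of premise 2 (O(grant_access → ¬escalate_appeal)) is O(escalate_appeal → ¬grant_access), and O(escalate_appeal) is already established, so O(¬grant_access).
Premise 3 is O(¬certify_roster → grant_access); contrapositively O(¬grant_access → certify_roster). Since O(¬grant_access) holds, K gives O(certify_roster).
Premise 5 is O(certify_roster → certify_contract); since O(certify_roster), deontic closure gives O(certify_contract).
Premises 1, 7, 11 do not contribute to this derivation.
So O(certify_contract) holds, i.e. F(¬certify_contract). The claim follows.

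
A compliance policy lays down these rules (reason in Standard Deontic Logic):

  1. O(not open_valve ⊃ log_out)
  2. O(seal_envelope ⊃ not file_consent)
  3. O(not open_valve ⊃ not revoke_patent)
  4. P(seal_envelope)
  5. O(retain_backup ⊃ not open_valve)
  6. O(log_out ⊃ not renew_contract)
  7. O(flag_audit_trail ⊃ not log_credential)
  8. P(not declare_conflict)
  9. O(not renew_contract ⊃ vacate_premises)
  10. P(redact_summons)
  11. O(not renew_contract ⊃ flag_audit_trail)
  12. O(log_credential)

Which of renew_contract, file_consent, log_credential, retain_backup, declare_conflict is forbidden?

retain_backup

Premise 12 states O(log_credential) outright.
The contrapositive of premise 7 (O(flag_audit_trail ⊃ not log_credential)) is O(log_credential ⊃ not flag_audit_trail), and O(log_credential) is already established, so O(not flag_audit_trail).
Premise 11, O(not renew_contract ⊃ flag_audit_trail), contraposes to O(not flag_audit_trail ⊃ renew_contract); with O(not flag_audit_trail) we get O(renew_contract).
Premise 6 is O(log_out ⊃ not renew_contract); contrapositively O(renew_contract ⊃ not log_out). Since O(renew_contract) holds, K gives O(not log_out).
The contrapositive of premise 1 (O(not open_valve ⊃ log_out)) is O(not log_out ⊃ open_valve), and O(not log_out) is already established, so O(open_valve).
The contrapositive of premise 5 (O(retain_backup ⊃ not open_valve)) is O(open_valve ⊃ not retain_backup), and O(open_valve) is already established, so O(not retain_backup).
So O(not retain_backup) holds, i.e. retain_backup is forbidden. None of the other listed options is forbidden under the premises.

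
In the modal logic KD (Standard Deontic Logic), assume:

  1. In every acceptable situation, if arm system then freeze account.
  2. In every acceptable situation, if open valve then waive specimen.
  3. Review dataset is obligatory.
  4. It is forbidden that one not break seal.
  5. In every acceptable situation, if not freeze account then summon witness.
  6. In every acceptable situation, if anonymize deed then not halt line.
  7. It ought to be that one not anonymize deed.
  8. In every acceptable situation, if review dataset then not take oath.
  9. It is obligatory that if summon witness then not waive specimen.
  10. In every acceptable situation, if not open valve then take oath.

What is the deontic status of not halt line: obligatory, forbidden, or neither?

Premise 6 is O(anonymize_deed → ¬halt_line), but O(anonymize_deed) is not derivable from the premises, so it does not yield O(¬halt_line).
No premise or chain of K-axiom applications forces O(¬halt_line), and none forces O(halt_line). So ¬halt_line is neither obligatory nor forbidden under these norms.

Neither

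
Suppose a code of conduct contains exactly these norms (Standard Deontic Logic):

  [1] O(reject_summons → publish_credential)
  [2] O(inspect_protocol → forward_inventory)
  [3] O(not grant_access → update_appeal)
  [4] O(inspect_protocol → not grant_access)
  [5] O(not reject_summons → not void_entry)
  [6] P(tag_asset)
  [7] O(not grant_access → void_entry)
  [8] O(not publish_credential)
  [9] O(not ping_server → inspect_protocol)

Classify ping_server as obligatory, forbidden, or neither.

Obligatory

Premise 8 states O(not publish_credential) outright.
Premise 1 is O(reject_summons → publish_credential); contrapositively O(not publish_credential → not reject_summons). Since O(not publish_credential) holds, K gives O(not reject_summons).
With premise 5, O(not reject_summons → not void_entry), the K-axiom yields O(not void_entry).
Premise 7, O(not grant_access → void_entry), contraposes to O(not void_entry → grant_access); with O(not void_entry) we get O(grant_access).
The contrapositive of premise 4 (O(inspect_protocol → not grant_access)) is O(grant_access → not inspect_protocol), and O(grant_access) is already established, so O(not inspect_protocol).
The contrapositive of premise 9 (O(not ping_server → inspect_protocol)) is O(not inspect_protocol → ping_server), and O(not inspect_protocol) is already established, so O(ping_server).
Premises 2, 3, 6 do not contribute to this derivation.
Hence ping_server is obligatory.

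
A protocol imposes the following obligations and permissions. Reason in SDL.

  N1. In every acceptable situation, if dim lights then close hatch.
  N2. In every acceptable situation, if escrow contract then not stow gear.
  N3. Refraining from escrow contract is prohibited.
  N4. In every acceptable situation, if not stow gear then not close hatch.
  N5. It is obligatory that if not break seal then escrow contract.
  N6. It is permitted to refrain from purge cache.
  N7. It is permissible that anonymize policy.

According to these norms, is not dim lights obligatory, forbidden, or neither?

Obligatory

Premise 3, F(¬escrow_contract), is equivalent to O(escrow_contract).
Premise 2 is O(escrow_contract → ¬stow_gear); since O(escrow_contract), deontic closure gives O(¬stow_gear).
Applying K to premise 4 (O(¬stow_gear → ¬close_hatch)) and O(¬stow_gear) yields O(¬close_hatch).
Premise 1, O(dim_lights → close_hatch), contraposes to O(¬close_hatch → ¬dim_lights); with O(¬close_hatch) we get O(¬dim_lights).
Premises 5, 6, 7 do not contribute to this derivation.
Hence ¬dim_lights is obligatory.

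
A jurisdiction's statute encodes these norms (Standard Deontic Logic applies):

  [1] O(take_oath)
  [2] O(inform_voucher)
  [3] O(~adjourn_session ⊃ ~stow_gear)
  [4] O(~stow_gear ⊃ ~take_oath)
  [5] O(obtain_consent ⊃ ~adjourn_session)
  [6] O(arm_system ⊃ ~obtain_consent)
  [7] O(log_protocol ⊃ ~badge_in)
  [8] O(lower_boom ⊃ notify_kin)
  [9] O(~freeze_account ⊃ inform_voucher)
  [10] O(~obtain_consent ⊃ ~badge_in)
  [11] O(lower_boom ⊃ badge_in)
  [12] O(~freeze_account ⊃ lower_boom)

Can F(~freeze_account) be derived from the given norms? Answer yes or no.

Yes

Premise 1 states O(take_oath) outright.
Premise 4, O(~stow_gear ⊃ ~take_oath), contraposes to O(take_oath ⊃ stow_gear); with O(take_oath) we get O(stow_gear).
Premise 3 is O(~adjourn_session ⊃ ~stow_gear); contrapositively O(stow_gear ⊃ adjourn_session). Since O(stow_gear) holds, K gives O(adjourn_session).
The contrapositive of premise 5 (O(obtain_consent ⊃ ~adjourn_session)) is O(adjourn_session ⊃ ~obtain_consent), and O(adjourn_session) is already established, so O(~obtain_consent).
Applying K to premise 10 (O(~obtain_consent ⊃ ~badge_in)) and O(~obtain_consent) yields O(~badge_in).
Premise 11, O(lower_boom ⊃ badge_in), contraposes to O(~badge_in ⊃ ~lower_boom); with O(~badge_in) we get O(~lower_boom).
The contrapositive of premise 12 (O(~freeze_account ⊃ lower_boom)) is O(~lower_boom ⊃ freeze_account), and O(~lower_boom) is already established, so O(freeze_account).
Premises 2, 6, 7, 8, 9 do not contribute to this derivation.
So O(freeze_account) holds, i.e. F(~freeze_account). The claim follows.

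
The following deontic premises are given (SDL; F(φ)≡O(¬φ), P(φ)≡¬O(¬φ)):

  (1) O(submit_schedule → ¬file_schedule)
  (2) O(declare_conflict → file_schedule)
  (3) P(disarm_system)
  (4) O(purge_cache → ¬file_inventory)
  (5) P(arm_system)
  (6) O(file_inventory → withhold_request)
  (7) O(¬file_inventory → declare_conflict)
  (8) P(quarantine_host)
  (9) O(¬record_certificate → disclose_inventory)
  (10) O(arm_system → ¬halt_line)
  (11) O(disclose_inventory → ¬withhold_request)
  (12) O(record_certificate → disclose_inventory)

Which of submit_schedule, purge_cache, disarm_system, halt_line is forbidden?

By case analysis on record_certificate: premise 12 gives O(record_certificate → disclose_inventory) and premise 9 gives O(¬record_certificate → disclose_inventory), so O(disclose_inventory) either way.
With premise 11, O(disclose_inventory → ¬withhold_request), the K-axiom yields O(¬withhold_request).
Premise 6, O(file_inventory → withhold_request), contraposes to O(¬withhold_request → ¬file_inventory); with O(¬withhold_request) we get O(¬file_inventory).
From O(¬file_inventory) and premise 7, O(¬file_inventory → declare_conflict), we obtain O(declare_conflict).
Applying K to premise 2 (O(declare_conflict → file_schedule)) and O(declare_conflict) yields O(file_schedule).
The contrapositive of premise 1 (O(submit_schedule → ¬file_schedule)) is O(file_schedule → ¬submit_schedule), and O(file_schedule) is already established, so O(¬submit_schedule).
So O(¬submit_schedule) holds, i.e. submit_schedule is forbidden. None of the other listed options is forbidden under the premises.

submit_schedule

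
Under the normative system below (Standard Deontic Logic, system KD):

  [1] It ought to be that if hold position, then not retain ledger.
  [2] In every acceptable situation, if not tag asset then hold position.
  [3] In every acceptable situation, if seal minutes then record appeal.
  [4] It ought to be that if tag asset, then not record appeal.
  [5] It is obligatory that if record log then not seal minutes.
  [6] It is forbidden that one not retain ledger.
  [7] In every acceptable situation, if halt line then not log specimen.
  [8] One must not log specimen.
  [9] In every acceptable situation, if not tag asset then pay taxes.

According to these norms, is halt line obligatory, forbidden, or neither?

Neither

Premise 7 is O(halt_line → ¬log_specimen); even if O(¬log_specimen) held, inferring O(halt_line) would be affirming the consequent — invalid.
No premise or chain of K-axiom applications forces O(halt_line), and none forces O(¬halt_line). So halt_line is neither obligatory nor forbidden under these norms.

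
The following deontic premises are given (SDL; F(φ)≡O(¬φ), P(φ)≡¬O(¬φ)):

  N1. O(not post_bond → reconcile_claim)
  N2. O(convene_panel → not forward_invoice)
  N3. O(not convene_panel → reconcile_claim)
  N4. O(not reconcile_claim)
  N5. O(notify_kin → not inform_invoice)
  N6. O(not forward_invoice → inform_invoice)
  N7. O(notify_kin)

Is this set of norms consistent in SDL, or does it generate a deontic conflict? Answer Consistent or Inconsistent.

Premise 7 gives O(notify_kin).
Premise 5 is O(notify_kin → not inform_invoice); since O(notify_kin), deontic closure gives O(not inform_invoice).
Premise 6 is O(not forward_invoice → inform_invoice); contrapositively O(not inform_invoice → forward_invoice). Since O(not inform_invoice) holds, K gives O(forward_invoice).
The contrapositive of premise 2 (O(convene_panel → not forward_invoice)) is O(forward_invoice → not convene_panel), and O(forward_invoice) is already established, so O(not convene_panel).
Premise 3 is O(not convene_panel → reconcile_claim); since O(not convene_panel), deontic closure gives O(reconcile_claim).
But premise 4 directly asserts O(not reconcile_claim).
We now have both O(reconcile_claim) and O(not reconcile_claim) — reconcile_claim is simultaneously obligatory and forbidden, violating the D-axiom.

Inconsistent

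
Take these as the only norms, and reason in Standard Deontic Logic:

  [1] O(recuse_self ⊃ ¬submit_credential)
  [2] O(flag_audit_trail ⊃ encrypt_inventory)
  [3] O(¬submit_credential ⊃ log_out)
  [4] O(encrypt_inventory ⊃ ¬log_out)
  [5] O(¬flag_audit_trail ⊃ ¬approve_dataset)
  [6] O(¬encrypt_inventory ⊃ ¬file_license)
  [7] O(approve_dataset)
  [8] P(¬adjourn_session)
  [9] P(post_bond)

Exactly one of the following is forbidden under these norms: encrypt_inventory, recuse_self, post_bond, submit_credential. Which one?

recuse_self

Premise 7 states O(approve_dataset) outright.
The contrapositive of premise 5 (O(¬flag_audit_trail ⊃ ¬approve_dataset)) is O(approve_dataset ⊃ flag_audit_trail), and O(approve_dataset) is already established, so O(flag_audit_trail).
From O(flag_audit_trail) and premise 2, O(flag_audit_trail ⊃ encrypt_inventory), we obtain O(encrypt_inventory).
Applying K to premise 4 (O(encrypt_inventory ⊃ ¬log_out)) and O(encrypt_inventory) yields O(¬log_out).
The contrapositive of premise 3 (O(¬submit_credential ⊃ log_out)) is O(¬log_out ⊃ submit_credential), and O(¬log_out) is already established, so O(submit_credential).
The contrapositive of premise 1 (O(recuse_self ⊃ ¬submit_credential)) is O(submit_credential ⊃ ¬recuse_self), and O(submit_credential) is already established, so O(¬recuse_self).
So O(¬recuse_self) holds, i.e. recuse_self is forbidden. None of the other listed options is forbidden under the premises.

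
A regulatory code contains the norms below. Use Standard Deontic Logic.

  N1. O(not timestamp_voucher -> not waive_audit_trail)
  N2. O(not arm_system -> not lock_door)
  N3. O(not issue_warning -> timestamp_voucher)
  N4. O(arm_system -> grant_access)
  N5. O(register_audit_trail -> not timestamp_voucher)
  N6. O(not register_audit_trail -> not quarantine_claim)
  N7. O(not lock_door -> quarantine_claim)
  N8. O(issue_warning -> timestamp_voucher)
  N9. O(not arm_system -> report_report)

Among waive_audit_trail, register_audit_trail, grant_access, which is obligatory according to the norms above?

grant_access

Premises 3 and 8 cover both cases: O(not issue_warning -> timestamp_voucher) and O(issue_warning -> timestamp_voucher). Since not issue_warning ∨ issue_warning is a tautology, O(timestamp_voucher) follows.
Premise 5, O(register_audit_trail -> not timestamp_voucher), contraposes to O(timestamp_voucher -> not register_audit_trail); with O(timestamp_voucher) we get O(not register_audit_trail).
Applying K to premise 6 (O(not register_audit_trail -> not quarantine_claim)) and O(not register_audit_trail) yields O(not quarantine_claim).
Premise 7, O(not lock_door -> quarantine_claim), contraposes to O(not quarantine_claim -> lock_door); with O(not quarantine_claim) we get O(lock_door).
The contrapositive of premise 2 (O(not arm_system -> not lock_door)) is O(lock_door -> arm_system), and O(lock_door) is already established, so O(arm_system).
Premise 4 is O(arm_system -> grant_access); since O(arm_system), deontic closure gives O(grant_access).
So O(grant_access) holds — grant_access is obligatory. None of the other listed options is made obligatory by any chain of premises.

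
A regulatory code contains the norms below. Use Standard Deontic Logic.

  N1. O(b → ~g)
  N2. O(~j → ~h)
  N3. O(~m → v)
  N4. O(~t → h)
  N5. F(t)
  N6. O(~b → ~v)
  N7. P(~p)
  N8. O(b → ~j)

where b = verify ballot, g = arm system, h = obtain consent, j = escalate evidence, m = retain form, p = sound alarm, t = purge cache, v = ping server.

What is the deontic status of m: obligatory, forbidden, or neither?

Premise 5, F(t), is equivalent to O(~t).
With premise 4, O(~t → h), the K-axiom yields O(h).
Premise 2 is O(~j → ~h); contrapositively O(h → j). Since O(h) holds, K gives O(j).
Premise 8 is O(b → ~j); contrapositively O(j → ~b). Since O(j) holds, K gives O(~b).
Applying K to premise 6 (O(~b → ~v)) and O(~b) yields O(~v).
The contrapositive of premise 3 (O(~m → v)) is O(~v → m), and O(~v) is already established, so O(m).
Premises 1, 7 do not contribute to this derivation.
Hence m is obligatory.

Obligatory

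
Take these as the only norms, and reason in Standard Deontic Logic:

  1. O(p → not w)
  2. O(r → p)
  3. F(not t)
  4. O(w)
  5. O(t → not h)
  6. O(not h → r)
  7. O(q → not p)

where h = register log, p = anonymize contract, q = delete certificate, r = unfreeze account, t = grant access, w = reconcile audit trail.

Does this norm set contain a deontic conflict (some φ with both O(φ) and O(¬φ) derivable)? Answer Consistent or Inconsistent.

Inconsistent

From premise 4 we have O(w).
Premise 1 is O(p → not w); contrapositively O(w → not p). Since O(w) holds, K gives O(not p).
Premise 2 is O(r → p); contrapositively O(not p → not r). Since O(not p) holds, K gives O(not r).
Premise 6 is O(not h → r); contrapositively O(not r → h). Since O(not r) holds, K gives O(h).
Premise 5 is O(t → not h); contrapositively O(h → not t). Since O(h) holds, K gives O(not t).
However, F(not t) at premise 3 amounts to O(t).
We now have both O(not t) and O(t) — t is simultaneously obligatory and forbidden, violating the D-axiom.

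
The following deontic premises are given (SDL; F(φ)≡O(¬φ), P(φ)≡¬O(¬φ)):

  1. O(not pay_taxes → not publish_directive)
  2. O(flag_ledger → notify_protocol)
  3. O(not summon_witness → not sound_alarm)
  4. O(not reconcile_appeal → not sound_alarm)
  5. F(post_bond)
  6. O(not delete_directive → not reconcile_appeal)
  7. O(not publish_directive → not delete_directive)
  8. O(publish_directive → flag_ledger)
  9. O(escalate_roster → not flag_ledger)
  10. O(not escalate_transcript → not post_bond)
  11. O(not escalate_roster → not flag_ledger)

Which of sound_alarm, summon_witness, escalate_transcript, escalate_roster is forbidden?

sound_alarm

By case analysis on not escalate_roster: premise 11 gives O(not escalate_roster → not flag_ledger) and premise 9 gives O(escalate_roster → not flag_ledger), so O(not flag_ledger) either way.
The contrapositive of premise 8 (O(publish_directive → flag_ledger)) is O(not flag_ledger → not publish_directive), and O(not flag_ledger) is already established, so O(not publish_directive).
Applying K to premise 7 (O(not publish_directive → not delete_directive)) and O(not publish_directive) yields O(not delete_directive).
From O(not delete_directive) and premise 6, O(not delete_directive → not reconcile_appeal), we obtain O(not reconcile_appeal).
Applying K to premise 4 (O(not reconcile_appeal → not sound_alarm)) and O(not reconcile_appeal) yields O(not sound_alarm).
So O(not sound_alarm) holds, i.e. sound_alarm is forbidden. None of the other listed options is forbidden under the premises.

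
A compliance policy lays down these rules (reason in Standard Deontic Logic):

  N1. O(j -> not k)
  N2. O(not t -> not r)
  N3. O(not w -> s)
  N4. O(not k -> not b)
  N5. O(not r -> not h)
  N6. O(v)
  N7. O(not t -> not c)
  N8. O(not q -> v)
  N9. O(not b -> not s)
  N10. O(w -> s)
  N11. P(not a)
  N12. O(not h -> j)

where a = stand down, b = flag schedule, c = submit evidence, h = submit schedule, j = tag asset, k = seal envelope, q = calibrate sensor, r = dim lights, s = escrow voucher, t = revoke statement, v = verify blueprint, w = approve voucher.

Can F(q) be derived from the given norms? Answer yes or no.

Premise 8 is O(not q -> v); even if O(v) held, inferring O(not q) would be affirming the consequent — invalid.
No other premise forces O(not q). An ideal world satisfying every premise can still have q true, so F(q) is not derivable.

No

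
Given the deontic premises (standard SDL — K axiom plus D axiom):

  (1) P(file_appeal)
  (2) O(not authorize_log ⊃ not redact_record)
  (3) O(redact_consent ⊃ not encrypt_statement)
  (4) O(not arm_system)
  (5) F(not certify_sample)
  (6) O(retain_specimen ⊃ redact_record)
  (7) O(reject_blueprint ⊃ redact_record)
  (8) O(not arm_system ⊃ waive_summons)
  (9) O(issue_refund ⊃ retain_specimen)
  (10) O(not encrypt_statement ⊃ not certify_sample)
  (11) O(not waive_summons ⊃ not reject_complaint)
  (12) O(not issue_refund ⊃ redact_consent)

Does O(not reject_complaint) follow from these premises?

No

Premise 11 is O(not waive_summons ⊃ not reject_complaint), but O(not waive_summons) is not derivable from the premises, so it does not yield O(not reject_complaint).
No other premise forces O(not reject_complaint). An ideal world satisfying every premise can still have not reject_complaint false, so O(not reject_complaint) is not derivable.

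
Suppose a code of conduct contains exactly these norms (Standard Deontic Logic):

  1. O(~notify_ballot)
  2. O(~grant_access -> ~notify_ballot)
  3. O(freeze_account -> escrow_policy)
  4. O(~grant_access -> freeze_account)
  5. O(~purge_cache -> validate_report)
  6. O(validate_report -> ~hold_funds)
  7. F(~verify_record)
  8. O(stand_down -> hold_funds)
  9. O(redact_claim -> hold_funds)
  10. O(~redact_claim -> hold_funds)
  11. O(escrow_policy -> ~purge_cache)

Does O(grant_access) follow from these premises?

By case analysis on ~redact_claim: premise 10 gives O(~redact_claim -> hold_funds) and premise 9 gives O(redact_claim -> hold_funds), so O(hold_funds) either way.
Premise 6, O(validate_report -> ~hold_funds), contraposes to O(hold_funds -> ~validate_report); with O(hold_funds) we get O(~validate_report).
Premise 5, O(~purge_cache -> validate_report), contraposes to O(~validate_report -> purge_cache); with O(~validate_report) we get O(purge_cache).
Premise 11, O(escrow_policy -> ~purge_cache), contraposes to O(purge_cache -> ~escrow_policy); with O(purge_cache) we get O(~escrow_policy).
Premise 3, O(freeze_account -> escrow_policy), contraposes to O(~escrow_policy -> ~freeze_account); with O(~escrow_policy) we get O(~freeze_account).
The contrapositive of premise 4 (O(~grant_access -> freeze_account)) is O(~freeze_account -> grant_access), and O(~freeze_account) is already established, so O(grant_access).
Premises 1, 2, 7, 8 do not contribute to this derivation.
So O(grant_access) follows.

Yes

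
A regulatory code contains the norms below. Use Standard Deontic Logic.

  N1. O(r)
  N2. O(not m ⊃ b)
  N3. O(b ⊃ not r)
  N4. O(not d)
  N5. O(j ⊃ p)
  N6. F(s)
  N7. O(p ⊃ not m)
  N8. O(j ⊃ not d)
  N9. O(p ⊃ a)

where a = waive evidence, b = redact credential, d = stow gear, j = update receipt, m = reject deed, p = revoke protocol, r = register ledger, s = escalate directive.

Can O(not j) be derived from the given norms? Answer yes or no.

Premise 1 states O(r) outright.
Premise 3, O(b ⊃ not r), contraposes to O(r ⊃ not b); with O(r) we get O(not b).
The contrapositive of premise 2 (O(not m ⊃ b)) is O(not b ⊃ m), and O(not b) is already established, so O(m).
Premise 7 is O(p ⊃ not m); contrapositively O(m ⊃ not p). Since O(m) holds, K gives O(not p).
Premise 5, O(j ⊃ p), contraposes to O(not p ⊃ not j); with O(not p) we get O(not j).
Premises 4, 6, 8, 9 do not contribute to this derivation.
So O(not j) follows.

Yes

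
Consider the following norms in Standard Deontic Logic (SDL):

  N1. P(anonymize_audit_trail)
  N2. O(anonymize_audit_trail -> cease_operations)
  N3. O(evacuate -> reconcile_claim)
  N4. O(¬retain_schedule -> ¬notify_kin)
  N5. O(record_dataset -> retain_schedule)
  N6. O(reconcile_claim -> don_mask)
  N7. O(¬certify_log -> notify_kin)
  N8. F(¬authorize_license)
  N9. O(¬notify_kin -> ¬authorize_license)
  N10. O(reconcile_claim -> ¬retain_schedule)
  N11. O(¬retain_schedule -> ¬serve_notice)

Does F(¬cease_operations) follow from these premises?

Premise 2 is O(anonymize_audit_trail -> cease_operations), but O(anonymize_audit_trail) is not derivable from the premises (the permission P(anonymize_audit_trail) asserts only ¬O(¬anonymize_audit_trail), not O(anonymize_audit_trail)), so it does not yield O(cease_operations).
No other premise forces O(cease_operations). An ideal world satisfying every premise can still have ¬cease_operations true, so F(¬cease_operations) is not derivable.

No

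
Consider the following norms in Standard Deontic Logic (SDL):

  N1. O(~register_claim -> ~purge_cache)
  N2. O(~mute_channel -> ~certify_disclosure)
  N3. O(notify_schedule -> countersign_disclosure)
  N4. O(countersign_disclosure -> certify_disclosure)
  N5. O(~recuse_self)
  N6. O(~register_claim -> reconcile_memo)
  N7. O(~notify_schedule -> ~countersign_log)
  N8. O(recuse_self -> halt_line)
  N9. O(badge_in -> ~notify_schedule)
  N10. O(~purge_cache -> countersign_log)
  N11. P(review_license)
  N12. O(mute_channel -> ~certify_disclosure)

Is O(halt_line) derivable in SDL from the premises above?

Premise 8 is O(recuse_self -> halt_line), but O(recuse_self) is not derivable from the premises, so it does not yield O(halt_line).
No other premise forces O(halt_line). An ideal world satisfying every premise can still have halt_line false, so O(halt_line) is not derivable.

No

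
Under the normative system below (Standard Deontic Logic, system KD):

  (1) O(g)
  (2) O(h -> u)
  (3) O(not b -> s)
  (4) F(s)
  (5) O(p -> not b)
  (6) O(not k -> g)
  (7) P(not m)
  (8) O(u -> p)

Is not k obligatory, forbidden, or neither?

Neither

Premise 6 is O(not k -> g); even if O(g) held, inferring O(not k) would be affirming the consequent — invalid.
No premise or chain of K-axiom applications forces O(not k), and none forces O(k). So not k is neither obligatory nor forbidden under these norms.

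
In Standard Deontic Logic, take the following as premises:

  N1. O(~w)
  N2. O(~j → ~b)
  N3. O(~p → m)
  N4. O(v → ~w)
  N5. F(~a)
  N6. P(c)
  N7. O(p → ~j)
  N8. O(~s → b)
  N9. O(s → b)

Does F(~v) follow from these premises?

No

Premise 4 is O(v → ~w); even if O(~w) held, inferring O(v) would be affirming the consequent — invalid.
No other premise forces O(v). An ideal world satisfying every premise can still have ~v true, so F(~v) is not derivable.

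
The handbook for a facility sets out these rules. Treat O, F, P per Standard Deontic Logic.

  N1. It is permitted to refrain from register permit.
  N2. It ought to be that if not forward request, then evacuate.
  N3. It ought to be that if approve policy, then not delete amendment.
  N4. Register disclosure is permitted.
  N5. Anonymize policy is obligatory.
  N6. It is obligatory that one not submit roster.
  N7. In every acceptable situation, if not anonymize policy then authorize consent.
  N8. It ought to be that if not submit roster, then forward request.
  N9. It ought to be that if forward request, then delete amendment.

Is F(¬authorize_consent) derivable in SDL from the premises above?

No

Premise 7 is O(¬anonymize_policy → authorize_consent), but O(¬anonymize_policy) is not derivable from the premises, so it does not yield O(authorize_consent).
No other premise forces O(authorize_consent). An ideal world satisfying every premise can still have ¬authorize_consent true, so F(¬authorize_consent) is not derivable.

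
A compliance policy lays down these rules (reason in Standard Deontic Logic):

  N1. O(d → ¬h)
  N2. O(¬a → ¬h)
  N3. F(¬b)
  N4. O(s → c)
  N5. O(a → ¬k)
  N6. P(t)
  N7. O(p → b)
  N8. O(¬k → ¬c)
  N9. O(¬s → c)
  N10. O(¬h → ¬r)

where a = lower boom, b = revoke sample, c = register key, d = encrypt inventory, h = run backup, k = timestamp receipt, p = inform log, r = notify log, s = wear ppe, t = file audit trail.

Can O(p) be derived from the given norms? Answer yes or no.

No

Premise 7 is O(p → b); even if O(b) held, inferring O(p) would be affirming the consequent — invalid.
No other premise forces O(p). An ideal world satisfying every premise can still have p false, so O(p) is not derivable.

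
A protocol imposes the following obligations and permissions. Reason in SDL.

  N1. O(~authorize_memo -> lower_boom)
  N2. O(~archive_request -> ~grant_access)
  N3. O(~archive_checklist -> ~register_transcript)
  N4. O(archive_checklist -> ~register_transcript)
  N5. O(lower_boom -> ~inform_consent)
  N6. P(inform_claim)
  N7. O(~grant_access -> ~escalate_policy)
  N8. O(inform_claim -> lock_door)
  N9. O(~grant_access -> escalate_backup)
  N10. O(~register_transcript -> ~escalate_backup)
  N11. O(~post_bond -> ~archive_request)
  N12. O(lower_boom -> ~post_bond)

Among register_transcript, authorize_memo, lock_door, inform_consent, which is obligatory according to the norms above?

authorize_memo

Premises 3 and 4 cover both cases: O(~archive_checklist -> ~register_transcript) and O(archive_checklist -> ~register_transcript). Since ~archive_checklist ∨ archive_checklist is a tautology, O(~register_transcript) follows.
From O(~register_transcript) and premise 10, O(~register_transcript -> ~escalate_backup), we obtain O(~escalate_backup).
Premise 9, O(~grant_access -> escalate_backup), contraposes to O(~escalate_backup -> grant_access); with O(~escalate_backup) we get O(grant_access).
Premise 2 is O(~archive_request -> ~grant_access); contrapositively O(grant_access -> archive_request). Since O(grant_access) holds, K gives O(archive_request).
Premise 11, O(~post_bond -> ~archive_request), contraposes to O(archive_request -> post_bond); with O(archive_request) we get O(post_bond).
The contrapositive of premise 12 (O(lower_boom -> ~post_bond)) is O(post_bond -> ~lower_boom), and O(post_bond) is already established, so O(~lower_boom).
Premise 1, O(~authorize_memo -> lower_boom), contraposes to O(~lower_boom -> authorize_memo); with O(~lower_boom) we get O(authorize_memo).
So O(authorize_memo) holds — authorize_memo is obligatory. None of the other listed options is made obligatory by any chain of premises.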